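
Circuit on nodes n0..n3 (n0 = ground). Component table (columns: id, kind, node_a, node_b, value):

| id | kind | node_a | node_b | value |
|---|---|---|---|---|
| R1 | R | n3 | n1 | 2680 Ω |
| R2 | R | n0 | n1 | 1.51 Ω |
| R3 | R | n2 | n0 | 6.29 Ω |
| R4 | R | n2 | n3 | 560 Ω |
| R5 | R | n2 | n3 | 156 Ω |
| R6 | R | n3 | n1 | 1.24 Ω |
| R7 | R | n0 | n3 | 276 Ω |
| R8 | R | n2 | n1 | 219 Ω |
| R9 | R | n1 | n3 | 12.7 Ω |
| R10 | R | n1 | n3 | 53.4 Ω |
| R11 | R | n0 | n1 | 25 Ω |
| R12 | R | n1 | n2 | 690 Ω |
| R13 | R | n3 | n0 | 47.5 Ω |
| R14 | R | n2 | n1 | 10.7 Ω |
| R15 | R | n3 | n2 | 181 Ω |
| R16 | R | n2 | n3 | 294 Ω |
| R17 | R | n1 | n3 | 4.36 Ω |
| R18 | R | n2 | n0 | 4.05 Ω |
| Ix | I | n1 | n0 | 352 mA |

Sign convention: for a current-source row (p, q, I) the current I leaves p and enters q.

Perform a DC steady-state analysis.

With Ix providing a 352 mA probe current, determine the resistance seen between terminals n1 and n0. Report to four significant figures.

R_eq = 1.225 Ω

MNA unknowns: 3 node voltages V₁..V_3
R1: Y=0.0003731 on G[3,1]
R2: Y=0.6623 on G[0,1]
R3: Y=0.1590 on G[2,0]
R4: Y=0.001786 on G[2,3]
R5: Y=0.006410 on G[2,3]
R6: Y=0.8065 on G[3,1]
R7: Y=0.003623 on G[0,3]
R8: Y=0.004566 on G[2,1]
R9: Y=0.07874 on G[1,3]
R10: Y=0.01873 on G[1,3]
R11: Y=0.04000 on G[0,1]
R12: Y=0.001449 on G[1,2]
R13: Y=0.02105 on G[3,0]
R14: Y=0.09346 on G[2,1]
R15: Y=0.005525 on G[3,2]
R16: Y=0.003401 on G[2,3]
R17: Y=0.2294 on G[1,3]
R18: Y=0.2469 on G[2,0]
Ix: z[1]−=0.352, z[0]+=0.352
solve → V1=-0.4312, V2=-0.09577, V3=-0.4173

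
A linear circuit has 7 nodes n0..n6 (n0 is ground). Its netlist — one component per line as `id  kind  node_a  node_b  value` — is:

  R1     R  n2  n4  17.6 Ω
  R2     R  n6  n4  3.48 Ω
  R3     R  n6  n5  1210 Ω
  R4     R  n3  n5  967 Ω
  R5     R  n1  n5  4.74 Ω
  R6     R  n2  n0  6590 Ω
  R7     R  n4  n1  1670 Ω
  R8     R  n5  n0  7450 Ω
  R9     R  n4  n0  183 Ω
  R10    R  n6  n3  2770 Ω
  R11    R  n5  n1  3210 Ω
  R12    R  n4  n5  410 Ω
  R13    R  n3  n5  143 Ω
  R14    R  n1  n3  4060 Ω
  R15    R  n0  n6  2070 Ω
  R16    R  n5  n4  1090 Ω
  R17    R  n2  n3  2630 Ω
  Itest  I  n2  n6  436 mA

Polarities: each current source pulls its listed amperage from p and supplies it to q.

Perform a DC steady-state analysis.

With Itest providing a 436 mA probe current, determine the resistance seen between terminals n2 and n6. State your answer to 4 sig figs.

Apply KCL at each of the 6 non-ground nodes and solve the resulting linear system.
Node n1: branches {R5, R7, R11, R14} → V_1 = -0.09210
Node n2: branches {R1, R6, R17, Itest} → V_2 = -7.533
Node n3: branches {R4, R10, R13, R14, R17} → V_3 = -0.3392
Node n4: branches {R1, R2, R7, R9, R12, R16} → V_4 = 0.07185
Node n5: branches {R3, R4, R5, R8, R11, R12, R13, R16} → V_5 = -0.09228
Node n6: branches {R2, R3, R10, R15, Itest} → V_6 = 1.579

R_eq = 20.90 Ω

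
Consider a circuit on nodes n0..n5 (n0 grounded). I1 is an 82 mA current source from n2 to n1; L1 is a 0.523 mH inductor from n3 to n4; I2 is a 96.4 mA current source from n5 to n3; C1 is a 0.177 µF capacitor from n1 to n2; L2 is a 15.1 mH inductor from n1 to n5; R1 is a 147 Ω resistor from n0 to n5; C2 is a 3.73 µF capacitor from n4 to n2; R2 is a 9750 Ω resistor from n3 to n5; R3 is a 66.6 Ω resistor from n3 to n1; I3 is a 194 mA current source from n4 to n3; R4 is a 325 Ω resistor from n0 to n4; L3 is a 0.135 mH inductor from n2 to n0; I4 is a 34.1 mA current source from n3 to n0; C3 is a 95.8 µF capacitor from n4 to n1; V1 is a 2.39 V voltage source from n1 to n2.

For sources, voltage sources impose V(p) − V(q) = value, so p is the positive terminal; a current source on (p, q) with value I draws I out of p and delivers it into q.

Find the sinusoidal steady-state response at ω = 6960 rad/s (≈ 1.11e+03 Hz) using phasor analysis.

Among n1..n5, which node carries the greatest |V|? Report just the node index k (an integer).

5

Element admittances at ω=6960 rad/s:
  I1: injects 0.082 A into n1 (from n2)
  Y(L1) = 0.000-0.2747j S between n3,n4
  I2: injects 0.0964 A into n3 (from n5)
  Y(C1) = 0.000+0.001232j S between n1,n2
  Y(L2) = 0.000-0.009515j S between n1,n5
  Y(R1) = 0.006803+0.000j S between n0,n5
  Y(C2) = 0.000+0.02596j S between n4,n2
  Y(R2) = 0.0001026+0.000j S between n3,n5
  Y(R3) = 0.01502+0.000j S between n3,n1
  I3: injects 0.194 A into n3 (from n4)
  Y(R4) = 0.003077+0.000j S between n0,n4
  Y(L3) = 0.000-1.064j S between n2,n0
  I4: injects 0.0341 A into n0 (from n3)
  Y(C3) = 0.000+0.6668j S between n4,n1
  V1: constraint V(n1)−V(n2) = 2.39
Assemble and solve the 6×6 MNA system:
  V(n1)=2.340-0.01749j  V(n2)=-0.04975-0.01749j  V(n3)=2.281+0.8361j  V(n4)=2.231-0.09797j  V(n5)=-3.286-7.740j
  i(V1)=0.06130-0.009211j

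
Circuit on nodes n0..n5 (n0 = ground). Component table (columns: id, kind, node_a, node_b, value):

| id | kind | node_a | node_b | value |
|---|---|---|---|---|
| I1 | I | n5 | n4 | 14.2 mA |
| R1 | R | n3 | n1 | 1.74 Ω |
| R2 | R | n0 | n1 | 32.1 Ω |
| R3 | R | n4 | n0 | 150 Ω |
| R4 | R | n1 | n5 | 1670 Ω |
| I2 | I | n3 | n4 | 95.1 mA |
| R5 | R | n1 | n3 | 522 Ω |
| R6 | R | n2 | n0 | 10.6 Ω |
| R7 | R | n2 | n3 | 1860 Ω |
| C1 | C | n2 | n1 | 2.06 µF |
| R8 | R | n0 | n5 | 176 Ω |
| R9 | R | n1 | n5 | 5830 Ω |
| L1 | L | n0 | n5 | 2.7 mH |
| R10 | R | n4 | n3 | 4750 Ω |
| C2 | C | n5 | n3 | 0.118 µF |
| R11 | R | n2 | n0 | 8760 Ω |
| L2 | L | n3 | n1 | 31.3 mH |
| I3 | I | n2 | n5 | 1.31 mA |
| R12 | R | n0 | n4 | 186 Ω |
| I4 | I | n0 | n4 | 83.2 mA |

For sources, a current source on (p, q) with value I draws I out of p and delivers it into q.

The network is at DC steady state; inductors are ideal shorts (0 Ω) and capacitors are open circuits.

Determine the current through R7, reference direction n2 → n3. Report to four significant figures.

0.001495 A

Element admittances at DC:
  I1: injects 0.0142 A into n4 (from n5)
  Y(R1) = 0.5747 S between n3,n1
  Y(R2) = 0.03115 S between n0,n1
  Y(R3) = 0.006667 S between n4,n0
  Y(R4) = 0.0005988 S between n1,n5
  I2: injects 0.0951 A into n4 (from n3)
  Y(R5) = 0.001916 S between n1,n3
  Y(R6) = 0.09434 S between n2,n0
  Y(R7) = 0.0005376 S between n2,n3
  Y(C1) = 0.000 S between n2,n1
  Y(R8) = 0.005682 S between n0,n5
  Y(R9) = 0.0001715 S between n1,n5
  L1: short n0↔n5 (DC inductor)
  Y(R10) = 0.0002105 S between n4,n3
  Y(C2) = 0.000 S between n5,n3
  Y(R11) = 0.0001142 S between n2,n0
  L2: short n3↔n1 (DC inductor)
  I3: injects 0.00131 A into n5 (from n2)
  Y(R12) = 0.005376 S between n0,n4
  I4: injects 0.0832 A into n4 (from n0)
Assemble and solve the 7×7 MNA system:
  V(n1)=-2.810  V(n2)=-0.02970  V(n3)=-2.810  V(n4)=15.66  V(n5)=0.000
  i(L1)=0.01505  i(L2)=-0.08972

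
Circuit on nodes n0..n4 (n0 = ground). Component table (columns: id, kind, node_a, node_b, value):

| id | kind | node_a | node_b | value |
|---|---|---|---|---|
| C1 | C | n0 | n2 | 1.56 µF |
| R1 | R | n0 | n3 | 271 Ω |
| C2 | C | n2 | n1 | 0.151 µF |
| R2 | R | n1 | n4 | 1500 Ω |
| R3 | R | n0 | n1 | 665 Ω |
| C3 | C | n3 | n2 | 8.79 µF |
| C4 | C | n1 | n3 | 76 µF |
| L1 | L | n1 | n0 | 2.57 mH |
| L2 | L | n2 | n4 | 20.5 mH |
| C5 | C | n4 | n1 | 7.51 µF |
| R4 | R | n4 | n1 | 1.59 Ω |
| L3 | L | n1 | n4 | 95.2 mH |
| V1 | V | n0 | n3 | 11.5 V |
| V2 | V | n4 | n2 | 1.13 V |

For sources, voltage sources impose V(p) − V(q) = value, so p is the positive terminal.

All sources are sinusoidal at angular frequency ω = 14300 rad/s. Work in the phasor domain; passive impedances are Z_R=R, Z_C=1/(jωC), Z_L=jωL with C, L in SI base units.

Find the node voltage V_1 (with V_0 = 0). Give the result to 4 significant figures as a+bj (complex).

-11.43-0.08461j V

MNA unknowns: 4 node voltages V₁..V_4 plus 2 source currents (V1, V2)
C1: Y=0.000+0.02231j on G[0,2]
R1: Y=0.003690+0.000j on G[0,3]
C2: Y=0.000+0.002159j on G[2,1]
R2: Y=0.0006667+0.000j on G[1,4]
R3: Y=0.001504+0.000j on G[0,1]
C3: Y=0.000+0.1257j on G[3,2]
C4: Y=0.000+1.087j on G[1,3]
L1: Y=0.000-0.02721j on G[1,0]
L2: Y=0.000-0.003411j on G[2,4]
C5: Y=0.000+0.1074j on G[4,1]
R4: Y=0.6289+0.000j on G[4,1]
L3: Y=0.000-0.0007346j on G[1,4]
V1: row V0−V3=11.5, i_V1 at 0,3
V2: row V4−V2=1.13, i_V2 at 4,2
solve → V1=-11.43-0.08461j, V2=-12.35+0.4895j, V3=-11.50+0.000j, V4=-11.22+0.4895j
aux → i_V1=-0.07285+0.03550j, i_V2=-0.07369-0.3805j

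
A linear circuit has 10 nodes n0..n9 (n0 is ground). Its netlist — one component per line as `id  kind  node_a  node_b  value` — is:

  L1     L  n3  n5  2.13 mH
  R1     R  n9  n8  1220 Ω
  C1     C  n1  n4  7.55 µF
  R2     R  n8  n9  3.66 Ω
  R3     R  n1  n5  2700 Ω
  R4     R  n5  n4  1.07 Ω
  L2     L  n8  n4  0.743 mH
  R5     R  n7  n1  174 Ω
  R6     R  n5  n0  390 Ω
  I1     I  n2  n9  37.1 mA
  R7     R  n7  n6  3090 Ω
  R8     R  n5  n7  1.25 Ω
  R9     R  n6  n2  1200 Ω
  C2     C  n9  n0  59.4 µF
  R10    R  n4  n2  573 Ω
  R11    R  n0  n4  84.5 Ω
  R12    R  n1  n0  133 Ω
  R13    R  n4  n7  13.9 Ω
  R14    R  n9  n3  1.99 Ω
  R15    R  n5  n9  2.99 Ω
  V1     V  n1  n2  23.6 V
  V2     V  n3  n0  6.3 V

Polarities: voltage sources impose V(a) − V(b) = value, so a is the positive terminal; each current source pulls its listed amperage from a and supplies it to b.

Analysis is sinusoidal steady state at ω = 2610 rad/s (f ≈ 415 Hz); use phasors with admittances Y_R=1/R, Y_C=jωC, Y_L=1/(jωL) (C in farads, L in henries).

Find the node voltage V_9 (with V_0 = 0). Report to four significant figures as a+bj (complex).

Apply KCL at each of the 9 non-ground nodes and solve the resulting linear system.
Node n1: branches {C1, R3, R5, R12, V1} → V_1 = 5.712-0.2532j
Node n2: branches {I1, R9, R10, V1} → V_2 = -17.89-0.2532j
Node n3: branches {L1, R14, V2} → V_3 = 6.300+0.000j
Node n4: branches {C1, R4, L2, R10, R11, R13} → V_4 = 6.205-1.693j
Node n5: branches {L1, R3, R4, R6, R8, R15} → V_5 = 6.386-1.697j
Node n6: branches {R7, R9} → V_6 = -11.11-0.6543j
Node n7: branches {R5, R7, R8, R13} → V_7 = 6.360-1.687j
Node n8: branches {R1, R2, L2} → V_8 = 6.222-1.763j
Node n9: branches {R1, R2, I1, C2, R14, R15} → V_9 = 6.089-1.796j
Source currents: i(V1)=-0.01060+0.002847j, i(V2)=-0.4111-0.9178j

6.089-1.796j V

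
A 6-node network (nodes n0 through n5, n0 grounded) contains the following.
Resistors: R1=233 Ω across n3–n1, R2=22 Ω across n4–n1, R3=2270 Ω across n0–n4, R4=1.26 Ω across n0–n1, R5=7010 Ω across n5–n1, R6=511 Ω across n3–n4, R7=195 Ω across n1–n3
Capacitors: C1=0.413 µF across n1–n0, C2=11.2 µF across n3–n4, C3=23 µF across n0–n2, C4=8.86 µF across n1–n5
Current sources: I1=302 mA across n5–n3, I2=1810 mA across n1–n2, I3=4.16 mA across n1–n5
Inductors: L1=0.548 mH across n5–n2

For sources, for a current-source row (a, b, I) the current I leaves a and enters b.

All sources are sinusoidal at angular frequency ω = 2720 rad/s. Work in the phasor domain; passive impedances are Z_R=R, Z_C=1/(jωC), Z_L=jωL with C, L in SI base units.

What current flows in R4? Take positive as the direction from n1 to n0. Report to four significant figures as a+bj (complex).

-1.073+0.02317j A

MNA unknowns: 5 node voltages V₁..V_5
R1: Y=0.004292+0.000j on G[3,1]
C1: Y=0.000+0.001123j on G[1,0]
C2: Y=0.000+0.03046j on G[3,4]
R2: Y=0.04545+0.000j on G[4,1]
R3: Y=0.0004405+0.000j on G[0,4]
I1: z[5]−=0.302, z[3]+=0.302
L1: Y=0.000-0.6709j on G[5,2]
I2: z[1]−=1.81, z[2]+=1.81
R4: Y=0.7937+0.000j on G[0,1]
C3: Y=0.000+0.06256j on G[0,2]
R5: Y=0.0001427+0.000j on G[5,1]
R6: Y=0.001957+0.000j on G[3,4]
C4: Y=0.000+0.02410j on G[1,5]
R7: Y=0.005128+0.000j on G[1,3]
I3: z[1]−=0.00416, z[5]+=0.00416
solve → V1=-1.353+0.02920j, V2=-0.3553-17.13j, V3=6.102-6.156j, V4=3.711+1.298j, V5=-0.3222-18.23j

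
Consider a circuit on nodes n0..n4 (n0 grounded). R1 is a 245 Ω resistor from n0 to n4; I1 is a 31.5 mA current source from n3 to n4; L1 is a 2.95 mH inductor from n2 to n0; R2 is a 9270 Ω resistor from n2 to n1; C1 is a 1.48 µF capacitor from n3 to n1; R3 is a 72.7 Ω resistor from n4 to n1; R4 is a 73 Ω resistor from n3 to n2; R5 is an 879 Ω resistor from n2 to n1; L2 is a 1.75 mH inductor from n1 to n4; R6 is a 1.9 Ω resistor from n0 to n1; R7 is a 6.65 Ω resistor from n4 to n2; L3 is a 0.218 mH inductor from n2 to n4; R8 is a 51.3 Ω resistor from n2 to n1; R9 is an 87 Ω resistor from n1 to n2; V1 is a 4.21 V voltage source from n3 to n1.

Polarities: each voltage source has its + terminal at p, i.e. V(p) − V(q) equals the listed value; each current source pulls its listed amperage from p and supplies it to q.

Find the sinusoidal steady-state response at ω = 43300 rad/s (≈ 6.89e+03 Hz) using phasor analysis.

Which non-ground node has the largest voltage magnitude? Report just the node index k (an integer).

3

Apply KCL at each of the 4 non-ground nodes and solve the resulting linear system.
Node n1: branches {R2, C1, R3, R5, L2, R6, R8, R9, V1} → V_1 = -0.01568+0.01494j
Node n2: branches {L1, R2, R4, R5, R7, L3, R8, R9} → V_2 = 1.244+0.4116j
Node n3: branches {I1, C1, R4, V1} → V_3 = 4.194+0.01494j
Node n4: branches {R1, I1, R3, L2, R7, L3} → V_4 = 1.233+0.4600j
Source currents: i(V1)=-0.07191-0.2644j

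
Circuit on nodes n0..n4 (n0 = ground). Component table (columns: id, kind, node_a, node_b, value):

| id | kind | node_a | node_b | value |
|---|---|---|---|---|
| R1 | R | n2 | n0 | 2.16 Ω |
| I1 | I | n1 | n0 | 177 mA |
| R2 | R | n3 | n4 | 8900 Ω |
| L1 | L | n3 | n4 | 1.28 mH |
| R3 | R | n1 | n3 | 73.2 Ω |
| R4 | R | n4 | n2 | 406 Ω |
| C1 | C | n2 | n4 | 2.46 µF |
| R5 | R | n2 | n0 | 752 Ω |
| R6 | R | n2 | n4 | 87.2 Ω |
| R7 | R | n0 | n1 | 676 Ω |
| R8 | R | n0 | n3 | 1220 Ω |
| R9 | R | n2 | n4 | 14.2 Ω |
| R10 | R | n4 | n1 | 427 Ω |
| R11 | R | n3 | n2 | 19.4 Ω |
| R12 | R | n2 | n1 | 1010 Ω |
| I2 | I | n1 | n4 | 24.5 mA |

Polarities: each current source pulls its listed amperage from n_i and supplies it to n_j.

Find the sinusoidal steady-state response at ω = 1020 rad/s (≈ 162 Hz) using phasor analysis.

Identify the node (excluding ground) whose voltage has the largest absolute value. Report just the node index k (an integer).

1

Element admittances at ω=1020 rad/s:
  Y(R1) = 0.4630+0.000j S between n2,n0
  I1: injects 0.177 A into n0 (from n1)
  Y(R2) = 0.0001124+0.000j S between n3,n4
  Y(L1) = 0.000-0.7659j S between n3,n4
  Y(R3) = 0.01366+0.000j S between n1,n3
  Y(R4) = 0.002463+0.000j S between n4,n2
  Y(C1) = 0.000+0.002509j S between n2,n4
  Y(R5) = 0.001330+0.000j S between n2,n0
  Y(R6) = 0.01147+0.000j S between n2,n4
  Y(R7) = 0.001479+0.000j S between n0,n1
  Y(R8) = 0.0008197+0.000j S between n0,n3
  Y(R9) = 0.07042+0.000j S between n2,n4
  Y(R10) = 0.002342+0.000j S between n4,n1
  Y(R11) = 0.05155+0.000j S between n3,n2
  Y(R12) = 0.0009901+0.000j S between n2,n1
  I2: injects 0.0245 A into n4 (from n1)
Assemble and solve the 4×4 MNA system:
  V(n1)=-12.15-0.03021j  V(n2)=-0.3400+0.0001882j  V(n3)=-1.417-0.05208j  V(n4)=-1.413+0.06543j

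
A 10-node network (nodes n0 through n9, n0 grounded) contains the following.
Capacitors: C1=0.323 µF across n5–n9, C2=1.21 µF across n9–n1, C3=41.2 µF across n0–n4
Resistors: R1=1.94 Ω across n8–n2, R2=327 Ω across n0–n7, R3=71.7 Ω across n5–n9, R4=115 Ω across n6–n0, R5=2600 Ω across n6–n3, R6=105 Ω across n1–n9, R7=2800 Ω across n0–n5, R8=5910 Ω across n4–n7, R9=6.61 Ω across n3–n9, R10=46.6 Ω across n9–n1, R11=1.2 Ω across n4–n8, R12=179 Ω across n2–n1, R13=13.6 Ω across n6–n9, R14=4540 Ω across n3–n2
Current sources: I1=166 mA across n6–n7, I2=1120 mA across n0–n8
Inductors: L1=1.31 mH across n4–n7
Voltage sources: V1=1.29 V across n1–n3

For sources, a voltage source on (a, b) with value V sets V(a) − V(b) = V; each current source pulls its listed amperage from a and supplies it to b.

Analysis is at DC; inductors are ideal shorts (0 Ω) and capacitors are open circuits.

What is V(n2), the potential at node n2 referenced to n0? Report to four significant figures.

Element admittances at DC:
  Y(C1) = 0.000 S between n5,n9
  Y(R1) = 0.5155 S between n8,n2
  Y(R2) = 0.003058 S between n0,n7
  Y(R3) = 0.01395 S between n5,n9
  I1: injects 0.166 A into n7 (from n6)
  Y(R4) = 0.008696 S between n6,n0
  Y(R5) = 0.0003846 S between n6,n3
  Y(R6) = 0.009524 S between n1,n9
  Y(C2) = 0.000 S between n9,n1
  I2: injects 1.12 A into n8 (from n0)
  Y(R7) = 0.0003571 S between n0,n5
  Y(R8) = 0.0001692 S between n4,n7
  Y(R9) = 0.1513 S between n3,n9
  L1: short n4↔n7 (DC inductor)
  Y(R10) = 0.02146 S between n9,n1
  Y(R11) = 0.8333 S between n4,n8
  Y(R12) = 0.005587 S between n2,n1
  Y(C3) = 0.000 S between n0,n4
  Y(R13) = 0.07353 S between n6,n9
  Y(R14) = 0.0002203 S between n3,n2
  V1: constraint V(n1)−V(n3) = 1.29
Assemble and solve the 11×11 MNA system:
  V(n1)=72.21  V(n2)=192.0  V(n3)=70.92  V(n4)=192.9  V(n5)=65.67  V(n6)=58.27  V(n7)=192.9  V(n8)=193.4  V(n9)=67.35
  i(L1)=0.4239  i(V1)=0.5188

192.0 V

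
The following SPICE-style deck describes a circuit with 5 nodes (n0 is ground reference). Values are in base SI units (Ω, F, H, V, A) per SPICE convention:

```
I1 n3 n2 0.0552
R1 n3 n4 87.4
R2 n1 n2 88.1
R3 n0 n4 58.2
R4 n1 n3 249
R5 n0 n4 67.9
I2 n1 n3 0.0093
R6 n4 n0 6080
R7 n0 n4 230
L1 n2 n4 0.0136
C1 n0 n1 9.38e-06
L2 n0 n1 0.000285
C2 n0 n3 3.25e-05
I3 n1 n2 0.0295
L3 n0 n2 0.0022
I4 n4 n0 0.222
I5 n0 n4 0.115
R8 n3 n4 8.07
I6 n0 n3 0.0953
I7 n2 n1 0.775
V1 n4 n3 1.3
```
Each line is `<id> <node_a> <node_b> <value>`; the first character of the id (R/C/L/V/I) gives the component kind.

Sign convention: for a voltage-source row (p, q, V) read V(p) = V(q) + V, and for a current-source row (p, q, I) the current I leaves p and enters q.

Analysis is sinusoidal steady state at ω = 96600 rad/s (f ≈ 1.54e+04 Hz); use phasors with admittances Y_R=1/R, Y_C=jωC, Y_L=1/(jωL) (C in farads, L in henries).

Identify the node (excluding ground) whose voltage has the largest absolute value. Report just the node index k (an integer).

2

MNA unknowns: 4 node voltages V₁..V_4 plus 1 source current (V1)
I1: z[3]−=0.0552, z[2]+=0.0552
R1: Y=0.01144+0.000j on G[3,4]
R2: Y=0.01135+0.000j on G[1,2]
R3: Y=0.01718+0.000j on G[0,4]
R4: Y=0.004016+0.000j on G[1,3]
R5: Y=0.01473+0.000j on G[0,4]
I2: z[1]−=0.0093, z[3]+=0.0093
R6: Y=0.0001645+0.000j on G[4,0]
R7: Y=0.004348+0.000j on G[0,4]
L1: Y=0.000-0.0007612j on G[2,4]
C1: Y=0.000+0.9061j on G[0,1]
L2: Y=0.000-0.03632j on G[0,1]
C2: Y=0.000+3.139j on G[0,3]
I3: z[1]−=0.0295, z[2]+=0.0295
L3: Y=0.000-0.004705j on G[0,2]
I4: z[4]−=0.222, z[0]+=0.222
I5: z[0]−=0.115, z[4]+=0.115
R8: Y=0.1239+0.000j on G[3,4]
I6: z[0]−=0.0953, z[3]+=0.0953
I7: z[2]−=0.775, z[1]+=0.775
V1: row V4−V3=1.3, i_V1 at 4,3
solve → V1=-0.3111-0.2060j, V2=-49.50-24.13j, V3=0.01154+0.03984j, V4=1.312+0.03984j
aux → i_V1=-0.3491+0.03723j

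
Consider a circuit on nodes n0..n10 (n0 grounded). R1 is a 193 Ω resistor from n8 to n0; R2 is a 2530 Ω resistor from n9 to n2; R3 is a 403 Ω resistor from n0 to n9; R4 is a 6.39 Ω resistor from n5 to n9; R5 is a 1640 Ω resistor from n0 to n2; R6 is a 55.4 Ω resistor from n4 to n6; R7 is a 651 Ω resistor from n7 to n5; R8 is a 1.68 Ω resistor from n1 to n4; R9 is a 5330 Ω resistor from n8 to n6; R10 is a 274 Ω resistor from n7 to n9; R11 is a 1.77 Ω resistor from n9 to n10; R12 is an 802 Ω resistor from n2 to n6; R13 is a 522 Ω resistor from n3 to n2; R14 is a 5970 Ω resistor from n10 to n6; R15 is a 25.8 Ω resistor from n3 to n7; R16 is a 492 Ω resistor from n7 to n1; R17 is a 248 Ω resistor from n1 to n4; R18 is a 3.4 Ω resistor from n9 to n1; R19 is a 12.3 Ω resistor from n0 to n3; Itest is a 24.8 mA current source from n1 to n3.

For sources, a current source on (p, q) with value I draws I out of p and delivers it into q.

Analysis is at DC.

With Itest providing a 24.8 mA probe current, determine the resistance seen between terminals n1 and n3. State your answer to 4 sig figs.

MNA unknowns: 10 node voltages V₁..V_10
R1: Y=0.005181 on G[8,0]
R2: Y=0.0003953 on G[9,2]
R3: Y=0.002481 on G[0,9]
R4: Y=0.1565 on G[5,9]
R5: Y=0.0006098 on G[0,2]
R6: Y=0.01805 on G[4,6]
R7: Y=0.001536 on G[7,5]
R8: Y=0.5952 on G[1,4]
R9: Y=0.0001876 on G[8,6]
R10: Y=0.003650 on G[7,9]
R11: Y=0.5650 on G[9,10]
R12: Y=0.001247 on G[2,6]
R13: Y=0.001916 on G[3,2]
R14: Y=0.0001675 on G[10,6]
R15: Y=0.03876 on G[3,7]
R16: Y=0.002033 on G[7,1]
R17: Y=0.004032 on G[1,4]
R18: Y=0.2941 on G[9,1]
R19: Y=0.08130 on G[0,3]
Itest: z[1]−=0.0248, z[3]+=0.0248
solve → V1=-2.544, V2=-0.9169, V3=0.08802, V4=-2.540, V5=-2.461, V6=-2.413, V7=-0.3175, V8=-0.08432, V9=-2.482, V10=-2.482

R_eq = 106.1 Ω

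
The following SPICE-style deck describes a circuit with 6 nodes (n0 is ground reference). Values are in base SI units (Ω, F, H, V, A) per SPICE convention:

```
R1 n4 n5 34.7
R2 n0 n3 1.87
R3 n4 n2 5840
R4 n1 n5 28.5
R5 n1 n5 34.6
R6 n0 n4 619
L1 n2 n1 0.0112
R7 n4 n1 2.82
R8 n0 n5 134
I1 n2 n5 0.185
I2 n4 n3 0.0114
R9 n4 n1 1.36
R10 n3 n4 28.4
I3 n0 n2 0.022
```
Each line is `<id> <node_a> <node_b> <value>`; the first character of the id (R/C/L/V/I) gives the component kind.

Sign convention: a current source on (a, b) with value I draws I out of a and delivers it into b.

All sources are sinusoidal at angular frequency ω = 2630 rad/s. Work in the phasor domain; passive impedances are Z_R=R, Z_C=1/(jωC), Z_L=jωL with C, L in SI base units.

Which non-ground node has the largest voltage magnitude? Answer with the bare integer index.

Apply KCL at each of the 5 non-ground nodes and solve the resulting linear system.
Node n1: branches {R4, R5, L1, R7, R9} → V_1 = -0.09483+0.0006542j
Node n2: branches {R3, L1, I1, I3} → V_2 = -0.1190-4.800j
Node n3: branches {R2, I2, R10} → V_3 = 0.01662-5.231e-06j
Node n4: branches {R1, R3, R6, R7, I2, R9, R10} → V_4 = -0.05470-8.467e-05j
Node n5: branches {R1, R4, R5, R8, I1} → V_5 = 1.769+0.0003931j

2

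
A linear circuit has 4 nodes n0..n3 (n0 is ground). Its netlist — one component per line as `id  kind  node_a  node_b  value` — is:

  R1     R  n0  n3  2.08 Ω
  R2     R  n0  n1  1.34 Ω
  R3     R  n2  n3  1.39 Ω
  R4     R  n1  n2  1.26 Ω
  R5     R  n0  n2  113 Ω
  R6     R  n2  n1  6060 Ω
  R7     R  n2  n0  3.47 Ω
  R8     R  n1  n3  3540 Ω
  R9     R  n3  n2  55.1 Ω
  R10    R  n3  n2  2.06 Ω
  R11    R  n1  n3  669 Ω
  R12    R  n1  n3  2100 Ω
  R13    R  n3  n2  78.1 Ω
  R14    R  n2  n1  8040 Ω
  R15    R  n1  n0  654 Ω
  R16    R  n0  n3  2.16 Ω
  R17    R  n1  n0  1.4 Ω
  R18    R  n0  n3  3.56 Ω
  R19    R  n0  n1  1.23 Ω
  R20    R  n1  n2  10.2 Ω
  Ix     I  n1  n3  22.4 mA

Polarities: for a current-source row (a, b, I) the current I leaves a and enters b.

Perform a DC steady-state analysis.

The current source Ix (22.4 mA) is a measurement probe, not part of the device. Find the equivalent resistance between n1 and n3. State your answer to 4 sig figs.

R_eq = 0.7522 Ω

Element admittances at DC:
  Y(R1) = 0.4808 S between n0,n3
  Y(R2) = 0.7463 S between n0,n1
  Y(R3) = 0.7194 S between n2,n3
  Y(R4) = 0.7937 S between n1,n2
  Y(R5) = 0.008850 S between n0,n2
  Y(R6) = 0.0001650 S between n2,n1
  Y(R7) = 0.2882 S between n2,n0
  Y(R8) = 0.0002825 S between n1,n3
  Y(R9) = 0.01815 S between n3,n2
  Y(R10) = 0.4854 S between n3,n2
  Y(R11) = 0.001495 S between n1,n3
  Y(R12) = 0.0004762 S between n1,n3
  Y(R13) = 0.01280 S between n3,n2
  Y(R14) = 0.0001244 S between n2,n1
  Y(R15) = 0.001529 S between n1,n0
  Y(R16) = 0.4630 S between n0,n3
  Y(R17) = 0.7143 S between n1,n0
  Y(R18) = 0.2809 S between n0,n3
  Y(R19) = 0.8130 S between n0,n1
  Y(R20) = 0.09804 S between n1,n2
  Ix: injects 0.0224 A into n3 (from n1)
Assemble and solve the 3×3 MNA system:
  V(n1)=-0.006166  V(n2)=0.003177  V(n3)=0.01068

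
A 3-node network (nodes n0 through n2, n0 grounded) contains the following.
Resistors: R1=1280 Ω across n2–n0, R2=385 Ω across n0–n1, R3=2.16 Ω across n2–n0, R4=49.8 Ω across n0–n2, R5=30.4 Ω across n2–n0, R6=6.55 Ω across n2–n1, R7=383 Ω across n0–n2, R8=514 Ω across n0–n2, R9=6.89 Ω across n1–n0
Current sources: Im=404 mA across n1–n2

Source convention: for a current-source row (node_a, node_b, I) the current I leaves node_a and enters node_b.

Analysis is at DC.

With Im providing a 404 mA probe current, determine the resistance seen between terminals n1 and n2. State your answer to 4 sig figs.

R_eq = 3.734 Ω

MNA unknowns: 2 node voltages V₁..V_2
R1: Y=0.0007813 on G[2,0]
R2: Y=0.002597 on G[0,1]
R3: Y=0.4630 on G[2,0]
R4: Y=0.02008 on G[0,2]
R5: Y=0.03289 on G[2,0]
R6: Y=0.1527 on G[2,1]
R7: Y=0.002611 on G[0,2]
R8: Y=0.001946 on G[0,2]
R9: Y=0.1451 on G[1,0]
Im: z[1]−=0.404, z[2]+=0.404
solve → V1=-1.176, V2=0.3332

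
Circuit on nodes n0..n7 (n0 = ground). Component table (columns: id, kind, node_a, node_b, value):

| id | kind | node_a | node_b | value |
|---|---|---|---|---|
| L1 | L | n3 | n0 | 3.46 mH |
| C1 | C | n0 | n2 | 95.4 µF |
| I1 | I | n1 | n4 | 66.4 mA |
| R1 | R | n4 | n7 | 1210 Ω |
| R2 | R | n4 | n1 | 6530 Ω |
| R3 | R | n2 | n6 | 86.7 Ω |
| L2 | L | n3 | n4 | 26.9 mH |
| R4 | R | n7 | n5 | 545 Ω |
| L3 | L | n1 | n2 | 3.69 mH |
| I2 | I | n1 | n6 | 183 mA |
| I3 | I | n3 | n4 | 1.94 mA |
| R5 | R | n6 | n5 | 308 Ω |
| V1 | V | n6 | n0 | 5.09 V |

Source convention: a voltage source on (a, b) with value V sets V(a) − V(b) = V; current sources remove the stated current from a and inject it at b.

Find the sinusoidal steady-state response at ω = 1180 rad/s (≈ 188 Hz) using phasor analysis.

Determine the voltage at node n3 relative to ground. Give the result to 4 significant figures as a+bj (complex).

Apply KCL at each of the 7 non-ground nodes and solve the resulting linear system.
Node n1: branches {I1, R2, L3, I2} → V_1 = -0.1704+0.5905j
Node n2: branches {C1, R3, L3} → V_2 = -0.1691+1.676j
Node n3: branches {L1, L2, I3} → V_3 = 0.006211+0.2809j
Node n4: branches {I1, R1, R2, L2, I3} → V_4 = 0.05450+2.527j
Node n5: branches {R4, R5} → V_5 = 4.338+0.3772j
Node n6: branches {R3, I2, R5, V1} → V_6 = 5.090+0.000j
Node n7: branches {R1, R4} → V_7 = 3.008+1.045j
Source currents: i(V1)=0.1199+0.02056j

0.006211+0.2809j V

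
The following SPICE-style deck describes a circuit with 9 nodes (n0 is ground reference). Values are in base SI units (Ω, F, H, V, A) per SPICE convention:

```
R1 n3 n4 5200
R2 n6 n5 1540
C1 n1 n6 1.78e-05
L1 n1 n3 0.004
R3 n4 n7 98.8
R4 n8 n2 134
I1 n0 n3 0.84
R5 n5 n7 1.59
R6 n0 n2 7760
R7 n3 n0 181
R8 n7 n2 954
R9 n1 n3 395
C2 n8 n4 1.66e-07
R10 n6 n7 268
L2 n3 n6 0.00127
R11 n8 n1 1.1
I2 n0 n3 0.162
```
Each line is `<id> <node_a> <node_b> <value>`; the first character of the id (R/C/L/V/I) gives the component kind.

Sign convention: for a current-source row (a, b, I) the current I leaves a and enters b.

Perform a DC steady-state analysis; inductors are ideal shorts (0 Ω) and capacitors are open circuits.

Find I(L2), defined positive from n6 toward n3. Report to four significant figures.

-0.002228 A

MNA unknowns: 8 node voltages V₁..V_8 plus 2 source currents (L1, L2)
R1: Y=0.0001923 on G[3,4]
R2: Y=0.0006494 on G[6,5]
C1: Y=0.000 on G[1,6]
L1: row V1−V3=0, i_L1 at 1,3
R3: Y=0.01012 on G[4,7]
R4: Y=0.007463 on G[8,2]
I1: z[0]−=0.84, z[3]+=0.84
R5: Y=0.6289 on G[5,7]
R6: Y=0.0001289 on G[0,2]
R7: Y=0.005525 on G[3,0]
R8: Y=0.001048 on G[7,2]
R9: Y=0.002532 on G[1,3]
C2: Y=0.000 on G[8,4]
R10: Y=0.003731 on G[6,7]
L2: row V3−V6=0, i_L2 at 3,6
R11: Y=0.9091 on G[8,1]
I2: z[0]−=0.162, z[3]+=0.162
solve → V1=177.3, V2=174.6, V3=177.3, V4=176.8, V5=176.8, V6=177.3, V7=176.8, V8=177.3
aux → i_L1=-0.02017, i_L2=0.002228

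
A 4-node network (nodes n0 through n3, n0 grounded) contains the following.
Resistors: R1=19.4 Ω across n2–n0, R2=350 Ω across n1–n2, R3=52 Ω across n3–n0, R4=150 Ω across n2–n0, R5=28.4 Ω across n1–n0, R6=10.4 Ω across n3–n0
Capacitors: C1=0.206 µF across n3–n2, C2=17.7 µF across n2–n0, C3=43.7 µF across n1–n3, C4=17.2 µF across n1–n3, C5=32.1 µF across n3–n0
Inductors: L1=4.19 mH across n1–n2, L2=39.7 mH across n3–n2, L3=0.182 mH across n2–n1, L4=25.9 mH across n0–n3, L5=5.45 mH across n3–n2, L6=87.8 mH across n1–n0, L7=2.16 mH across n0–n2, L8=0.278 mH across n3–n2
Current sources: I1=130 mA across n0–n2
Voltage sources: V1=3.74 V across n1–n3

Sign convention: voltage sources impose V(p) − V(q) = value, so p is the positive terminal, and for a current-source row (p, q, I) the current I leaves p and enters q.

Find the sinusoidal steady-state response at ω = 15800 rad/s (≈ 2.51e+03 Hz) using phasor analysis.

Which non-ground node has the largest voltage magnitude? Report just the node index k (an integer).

MNA unknowns: 3 node voltages V₁..V_3 plus 1 source current (V1)
R1: Y=0.05155+0.000j on G[2,0]
C1: Y=0.000+0.003255j on G[3,2]
R2: Y=0.002857+0.000j on G[1,2]
L1: Y=0.000-0.01511j on G[1,2]
L2: Y=0.000-0.001594j on G[3,2]
C2: Y=0.000+0.2797j on G[2,0]
C3: Y=0.000+0.6905j on G[1,3]
C4: Y=0.000+0.2718j on G[1,3]
L3: Y=0.000-0.3478j on G[2,1]
L4: Y=0.000-0.002444j on G[0,3]
L5: Y=0.000-0.01161j on G[3,2]
L6: Y=0.000-0.0007209j on G[1,0]
R3: Y=0.01923+0.000j on G[3,0]
L7: Y=0.000-0.02930j on G[0,2]
R4: Y=0.006667+0.000j on G[2,0]
R5: Y=0.03521+0.000j on G[1,0]
I1: z[0]−=0.13, z[2]+=0.13
R6: Y=0.09615+0.000j on G[3,0]
C5: Y=0.000+0.5072j on G[3,0]
L8: Y=0.000-0.2277j on G[3,2]
V1: row V1−V3=3.74, i_V1 at 1,3
solve → V1=2.714-0.03901j, V2=2.109-0.04141j, V3=-1.026-0.03901j
aux → i_V1=-0.09813-3.376j

1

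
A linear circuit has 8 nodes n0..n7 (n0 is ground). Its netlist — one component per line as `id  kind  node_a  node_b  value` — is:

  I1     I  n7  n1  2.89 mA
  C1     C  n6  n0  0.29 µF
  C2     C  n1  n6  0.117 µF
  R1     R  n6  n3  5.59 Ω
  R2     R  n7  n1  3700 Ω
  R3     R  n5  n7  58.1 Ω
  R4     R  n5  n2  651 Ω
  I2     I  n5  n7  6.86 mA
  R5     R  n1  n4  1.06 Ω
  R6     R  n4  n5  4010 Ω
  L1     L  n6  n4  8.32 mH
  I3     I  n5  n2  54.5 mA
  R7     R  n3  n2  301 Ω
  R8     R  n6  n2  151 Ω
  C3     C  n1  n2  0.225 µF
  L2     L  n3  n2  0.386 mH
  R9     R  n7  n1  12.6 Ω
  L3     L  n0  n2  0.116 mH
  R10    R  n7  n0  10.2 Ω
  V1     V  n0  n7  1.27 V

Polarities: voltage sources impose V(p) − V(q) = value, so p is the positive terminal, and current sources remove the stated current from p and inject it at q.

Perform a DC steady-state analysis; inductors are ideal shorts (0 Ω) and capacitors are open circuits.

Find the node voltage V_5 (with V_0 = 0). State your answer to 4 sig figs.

Element admittances at DC:
  I1: injects 0.00289 A into n1 (from n7)
  Y(C1) = 0.000 S between n6,n0
  Y(C2) = 0.000 S between n1,n6
  Y(R1) = 0.1789 S between n6,n3
  Y(R2) = 0.0002703 S between n7,n1
  Y(R3) = 0.01721 S between n5,n7
  Y(R4) = 0.001536 S between n5,n2
  I2: injects 0.00686 A into n7 (from n5)
  Y(R5) = 0.9434 S between n1,n4
  Y(R6) = 0.0002494 S between n4,n5
  L1: short n6↔n4 (DC inductor)
  I3: injects 0.0545 A into n2 (from n5)
  Y(R7) = 0.003322 S between n3,n2
  Y(R8) = 0.006623 S between n6,n2
  Y(C3) = 0.000 S between n1,n2
  L2: short n3↔n2 (DC inductor)
  Y(R9) = 0.07937 S between n7,n1
  L3: short n0↔n2 (DC inductor)
  Y(R10) = 0.09804 S between n7,n0
  V1: constraint V(n0)−V(n7) = 1.27
Assemble and solve the 11×11 MNA system:
  V(n1)=-0.4223  V(n2)=0.000  V(n3)=0.000  V(n4)=-0.3538  V(n5)=-4.385  V(n6)=-0.3538  V(n7)=-1.270
  i(L1)=0.06563  i(L2)=-0.06328  i(L3)=0.01786  i(V1)=-0.1424

-4.385 V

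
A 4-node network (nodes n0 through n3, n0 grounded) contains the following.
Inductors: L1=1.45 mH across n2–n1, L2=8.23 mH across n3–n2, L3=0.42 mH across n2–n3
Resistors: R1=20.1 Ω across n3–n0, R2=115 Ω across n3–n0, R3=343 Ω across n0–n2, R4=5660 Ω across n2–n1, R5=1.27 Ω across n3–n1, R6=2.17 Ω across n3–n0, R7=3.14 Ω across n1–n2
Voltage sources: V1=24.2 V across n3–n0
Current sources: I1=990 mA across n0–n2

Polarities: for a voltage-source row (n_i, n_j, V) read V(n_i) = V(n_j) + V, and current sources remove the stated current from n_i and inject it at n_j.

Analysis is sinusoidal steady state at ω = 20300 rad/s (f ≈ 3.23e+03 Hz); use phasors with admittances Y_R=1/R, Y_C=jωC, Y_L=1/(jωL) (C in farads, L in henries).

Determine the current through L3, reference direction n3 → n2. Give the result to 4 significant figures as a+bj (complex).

Element admittances at ω=20300 rad/s:
  Y(L1) = 0.000-0.03397j S between n2,n1
  Y(R1) = 0.04975+0.000j S between n3,n0
  Y(L2) = 0.000-0.005986j S between n3,n2
  Y(R2) = 0.008696+0.000j S between n3,n0
  Y(L3) = 0.000-0.1173j S between n2,n3
  Y(R3) = 0.002915+0.000j S between n0,n2
  Y(R4) = 0.0001767+0.000j S between n2,n1
  Y(R5) = 0.7874+0.000j S between n3,n1
  Y(R6) = 0.4608+0.000j S between n3,n0
  Y(R7) = 0.3185+0.000j S between n1,n2
  V1: constraint V(n3)−V(n0) = 24.2
  I1: injects 0.99 A into n2 (from n0)
Assemble and solve the 4×4 MNA system:
  V(n1)=25.08+0.4490j  V(n2)=27.11+1.775j  V(n3)=24.20+0.000j
  i(V1)=-11.66-0.005175j

-0.2082+0.3413j A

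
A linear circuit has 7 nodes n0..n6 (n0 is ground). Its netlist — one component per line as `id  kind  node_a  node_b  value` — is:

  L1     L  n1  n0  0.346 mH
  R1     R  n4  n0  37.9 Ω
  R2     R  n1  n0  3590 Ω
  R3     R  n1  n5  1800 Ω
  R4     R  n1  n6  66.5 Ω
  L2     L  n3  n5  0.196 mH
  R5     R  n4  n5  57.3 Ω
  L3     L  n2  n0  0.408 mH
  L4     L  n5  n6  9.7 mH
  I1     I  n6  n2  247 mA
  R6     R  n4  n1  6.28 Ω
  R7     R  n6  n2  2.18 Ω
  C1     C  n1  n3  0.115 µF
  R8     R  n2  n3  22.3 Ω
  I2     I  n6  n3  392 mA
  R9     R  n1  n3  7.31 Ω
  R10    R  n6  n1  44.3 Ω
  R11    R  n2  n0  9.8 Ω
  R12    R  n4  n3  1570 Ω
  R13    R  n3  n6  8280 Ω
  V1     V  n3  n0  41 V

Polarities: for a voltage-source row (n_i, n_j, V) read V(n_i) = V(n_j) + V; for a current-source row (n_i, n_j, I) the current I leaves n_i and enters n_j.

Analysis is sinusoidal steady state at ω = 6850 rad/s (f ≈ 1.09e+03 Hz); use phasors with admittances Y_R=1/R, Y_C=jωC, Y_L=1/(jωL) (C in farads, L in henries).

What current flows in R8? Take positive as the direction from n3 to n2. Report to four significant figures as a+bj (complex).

Apply KCL at each of the 6 non-ground nodes and solve the resulting linear system.
Node n1: branches {L1, R2, R3, R4, R6, C1, R9, R10} → V_1 = 5.657+11.98j
Node n2: branches {L3, I1, R7, R8, R11} → V_2 = 2.135+3.514j
Node n3: branches {L2, C1, R8, I2, R9, R12, R13, V1} → V_3 = 41.00+0.000j
Node n4: branches {R1, R5, R6, R12} → V_4 = 7.974+9.307j
Node n5: branches {R3, L2, R5, L4} → V_5 = 39.97-0.7010j
Node n6: branches {R4, L4, I1, R7, I2, R10, R13} → V_6 = 1.013+2.973j
Source currents: i(V1)=-6.743+2.543j

1.743-0.1576j A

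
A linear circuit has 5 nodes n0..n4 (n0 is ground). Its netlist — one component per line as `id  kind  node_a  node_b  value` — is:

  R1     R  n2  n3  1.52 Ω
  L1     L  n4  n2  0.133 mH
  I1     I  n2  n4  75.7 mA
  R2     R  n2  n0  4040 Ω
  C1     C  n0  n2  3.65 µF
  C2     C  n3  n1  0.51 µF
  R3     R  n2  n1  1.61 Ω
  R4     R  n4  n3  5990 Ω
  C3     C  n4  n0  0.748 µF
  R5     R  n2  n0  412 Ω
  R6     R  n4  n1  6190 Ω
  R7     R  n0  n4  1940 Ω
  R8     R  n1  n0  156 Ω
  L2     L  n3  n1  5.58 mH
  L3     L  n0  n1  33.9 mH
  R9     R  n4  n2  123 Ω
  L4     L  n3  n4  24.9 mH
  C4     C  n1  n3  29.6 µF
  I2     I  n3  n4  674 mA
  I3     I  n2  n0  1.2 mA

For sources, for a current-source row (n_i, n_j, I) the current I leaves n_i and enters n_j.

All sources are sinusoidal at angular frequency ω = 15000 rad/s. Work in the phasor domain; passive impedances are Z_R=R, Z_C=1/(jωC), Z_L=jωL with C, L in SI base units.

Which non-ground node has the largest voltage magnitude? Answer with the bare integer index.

MNA unknowns: 4 node voltages V₁..V_4
R1: Y=0.6579+0.000j on G[2,3]
L1: Y=0.000-0.5013j on G[4,2]
I1: z[2]−=0.0757, z[4]+=0.0757
R2: Y=0.0002475+0.000j on G[2,0]
C1: Y=0.000+0.05475j on G[0,2]
C2: Y=0.000+0.007650j on G[3,1]
R3: Y=0.6211+0.000j on G[2,1]
R4: Y=0.0001669+0.000j on G[4,3]
C3: Y=0.000+0.01122j on G[4,0]
R5: Y=0.002427+0.000j on G[2,0]
R6: Y=0.0001616+0.000j on G[4,1]
R7: Y=0.0005155+0.000j on G[0,4]
R8: Y=0.006410+0.000j on G[1,0]
L2: Y=0.000-0.01195j on G[3,1]
L3: Y=0.000-0.001967j on G[0,1]
R9: Y=0.008130+0.000j on G[4,2]
L4: Y=0.000-0.002677j on G[3,4]
C4: Y=0.000+0.4440j on G[1,3]
I2: z[3]−=0.674, z[4]+=0.674
I3: z[2]−=0.0012, z[0]+=0.0012
solve → V1=-0.2977-0.5302j, V2=0.04029-0.2822j, V3=-0.6551-0.04591j, V4=0.06474+1.233j

4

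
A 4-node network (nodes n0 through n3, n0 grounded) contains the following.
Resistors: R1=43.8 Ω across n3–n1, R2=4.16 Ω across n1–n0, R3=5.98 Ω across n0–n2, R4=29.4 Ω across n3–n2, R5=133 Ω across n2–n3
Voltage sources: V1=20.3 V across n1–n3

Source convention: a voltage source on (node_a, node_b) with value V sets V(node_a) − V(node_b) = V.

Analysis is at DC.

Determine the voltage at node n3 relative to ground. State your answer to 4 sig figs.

-17.83 V

MNA unknowns: 3 node voltages V₁..V_3 plus 1 source current (V1)
R1: Y=0.02283 on G[3,1]
R2: Y=0.2404 on G[1,0]
R3: Y=0.1672 on G[0,2]
R4: Y=0.03401 on G[3,2]
R5: Y=0.007519 on G[2,3]
V1: row V1−V3=20.3, i_V1 at 1,3
solve → V1=2.468, V2=-3.548, V3=-17.83
aux → i_V1=-1.057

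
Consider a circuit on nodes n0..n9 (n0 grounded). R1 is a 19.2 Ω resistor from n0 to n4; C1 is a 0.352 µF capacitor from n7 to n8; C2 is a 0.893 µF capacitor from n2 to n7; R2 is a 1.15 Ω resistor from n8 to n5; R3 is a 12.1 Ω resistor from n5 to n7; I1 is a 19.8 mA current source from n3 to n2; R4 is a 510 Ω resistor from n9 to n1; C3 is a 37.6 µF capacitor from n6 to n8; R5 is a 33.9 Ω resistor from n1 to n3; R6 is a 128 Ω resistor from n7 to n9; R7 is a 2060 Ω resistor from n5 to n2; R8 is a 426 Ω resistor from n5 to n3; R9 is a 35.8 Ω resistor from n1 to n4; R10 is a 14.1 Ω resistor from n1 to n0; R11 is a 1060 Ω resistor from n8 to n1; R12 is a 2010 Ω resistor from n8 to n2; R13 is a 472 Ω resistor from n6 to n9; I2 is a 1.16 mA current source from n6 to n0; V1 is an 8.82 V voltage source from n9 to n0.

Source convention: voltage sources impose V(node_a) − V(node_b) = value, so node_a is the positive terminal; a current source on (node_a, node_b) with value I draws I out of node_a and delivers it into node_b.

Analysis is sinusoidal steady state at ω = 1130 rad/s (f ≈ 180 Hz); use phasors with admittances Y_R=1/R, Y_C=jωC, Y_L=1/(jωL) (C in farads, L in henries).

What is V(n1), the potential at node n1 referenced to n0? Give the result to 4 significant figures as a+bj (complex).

0.2530-0.002180j V

Element admittances at ω=1130 rad/s:
  Y(R1) = 0.05208+0.000j S between n0,n4
  Y(C1) = 0.000+0.0003978j S between n7,n8
  Y(C2) = 0.000+0.001009j S between n2,n7
  Y(R2) = 0.8696+0.000j S between n8,n5
  Y(R3) = 0.08264+0.000j S between n5,n7
  I1: injects 0.0198 A into n2 (from n3)
  Y(R4) = 0.001961+0.000j S between n9,n1
  Y(C3) = 0.000+0.04249j S between n6,n8
  Y(R5) = 0.02950+0.000j S between n1,n3
  Y(R6) = 0.007812+0.000j S between n7,n9
  Y(R7) = 0.0004854+0.000j S between n5,n2
  Y(R8) = 0.002347+0.000j S between n5,n3
  Y(R9) = 0.02793+0.000j S between n1,n4
  Y(R10) = 0.07092+0.000j S between n1,n0
  Y(R11) = 0.0009434+0.000j S between n8,n1
  Y(R12) = 0.0004975+0.000j S between n8,n2
  Y(R13) = 0.002119+0.000j S between n6,n9
  I2: injects 0.00116 A into n0 (from n6)
  V1: constraint V(n9)−V(n0) = 8.82
Assemble and solve the 10×10 MNA system:
  V(n1)=0.2530-0.002180j  V(n2)=17.82-9.983j  V(n3)=0.2007-0.006756j  V(n4)=0.08832-0.0007611j  V(n5)=7.979-0.06426j  V(n6)=7.981-0.08411j  V(n7)=8.164+0.04822j  V(n8)=7.977-0.06956j  V(n9)=8.820+0.000j
  i(V1)=-0.02370+0.0001943j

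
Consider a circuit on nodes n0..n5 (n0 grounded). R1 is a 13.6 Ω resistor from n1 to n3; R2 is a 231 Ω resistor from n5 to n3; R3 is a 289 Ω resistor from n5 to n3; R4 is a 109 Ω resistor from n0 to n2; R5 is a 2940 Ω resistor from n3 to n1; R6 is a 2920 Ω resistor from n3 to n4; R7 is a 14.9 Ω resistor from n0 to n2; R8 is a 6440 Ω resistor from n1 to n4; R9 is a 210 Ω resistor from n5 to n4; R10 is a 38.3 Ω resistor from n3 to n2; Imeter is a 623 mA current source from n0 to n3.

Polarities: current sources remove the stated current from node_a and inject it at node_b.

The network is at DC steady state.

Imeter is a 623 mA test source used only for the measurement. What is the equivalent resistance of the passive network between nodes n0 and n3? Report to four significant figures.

Apply KCL at each of the 5 non-ground nodes and solve the resulting linear system.
Node n1: branches {R1, R5, R8} → V_1 = 32.03
Node n2: branches {R4, R7, R10} → V_2 = 8.166
Node n3: branches {R1, R2, R3, R5, R6, R10, Imeter} → V_3 = 32.03
Node n4: branches {R6, R8, R9} → V_4 = 32.03
Node n5: branches {R2, R3, R9} → V_5 = 32.03

R_eq = 51.41 Ω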